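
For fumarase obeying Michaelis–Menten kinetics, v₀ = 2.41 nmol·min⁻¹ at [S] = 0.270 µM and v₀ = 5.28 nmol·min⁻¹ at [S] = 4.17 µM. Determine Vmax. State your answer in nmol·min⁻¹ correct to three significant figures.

5.75 nmol·min⁻¹

From v = Vmax[S]/(Km+[S]), each point gives Vmax = v(Km+[S])/[S].
Equating: 2.41(Km+0.270)/0.270 = 5.28(Km+4.17)/4.17.
8.926·Km + 2.41 = 1.266·Km + 5.28, so (8.926 − 1.266)·Km = 5.28 − 2.41.
Km = 2.870/7.660 = 0.375 µM; then Vmax = 2.41(0.375+0.270)/0.270 = 5.75 nmol·min⁻¹.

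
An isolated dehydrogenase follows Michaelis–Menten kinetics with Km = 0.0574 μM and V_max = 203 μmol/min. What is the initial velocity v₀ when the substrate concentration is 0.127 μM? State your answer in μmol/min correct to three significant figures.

140 μmol/min

[S]/(Km+[S]) = 0.127/0.1844 = 0.6887, the fractional saturation.
v = 0.6887 × Vmax = 0.6887 × 203 = 140 μmol/min.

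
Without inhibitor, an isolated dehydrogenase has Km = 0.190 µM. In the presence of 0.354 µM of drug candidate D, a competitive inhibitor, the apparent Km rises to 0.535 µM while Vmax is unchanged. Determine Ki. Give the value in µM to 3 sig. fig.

Competitive: Km,app = α·Km with α = 1 + [I]/Ki.
α = Km,app/Km = 0.535/0.190 = 2.816.
Since α = 1 + [I]/Ki, [I]/Ki = 2.816 − 1 = 1.816 and Ki = 0.354/1.816 = 0.195 µM.

0.195 µM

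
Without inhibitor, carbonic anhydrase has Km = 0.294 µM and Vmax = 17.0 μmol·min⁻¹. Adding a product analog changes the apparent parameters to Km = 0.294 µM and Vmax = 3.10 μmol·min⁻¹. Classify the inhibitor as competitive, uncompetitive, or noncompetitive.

noncompetitive

Vmax decreases (17.0 → 3.10 μmol·min⁻¹) while Km is unchanged — pure noncompetitive inhibition.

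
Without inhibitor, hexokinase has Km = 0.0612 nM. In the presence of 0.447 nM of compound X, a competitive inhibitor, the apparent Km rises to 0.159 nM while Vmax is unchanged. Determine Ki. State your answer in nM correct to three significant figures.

Competitive: Km,app = α·Km with α = 1 + [I]/Ki.
α = Km,app/Km = 0.159/0.0612 = 2.598.
Since α = 1 + [I]/Ki, [I]/Ki = 2.598 − 1 = 1.598 and Ki = 0.447/1.598 = 0.280 nM.

0.280 nM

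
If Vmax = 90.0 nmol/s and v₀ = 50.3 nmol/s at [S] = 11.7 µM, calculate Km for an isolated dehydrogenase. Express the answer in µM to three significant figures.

v/Vmax = 50.3/90.0 = 0.5589 = [S]/(Km+[S]).
So Km + [S] = [S]/0.5589 = 20.93 µM, giving Km = 20.93 − 11.7 = 9.23 µM.

9.23 µM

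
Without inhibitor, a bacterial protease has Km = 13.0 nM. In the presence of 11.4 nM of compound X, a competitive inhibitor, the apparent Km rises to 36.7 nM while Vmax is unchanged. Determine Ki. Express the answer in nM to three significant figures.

6.25 nM

Competitive: Km,app = α·Km with α = 1 + [I]/Ki.
α = Km,app/Km = 36.7/13.0 = 2.823.
Ki = [I]/(α − 1) = 11.4/1.823 = 6.25 nM.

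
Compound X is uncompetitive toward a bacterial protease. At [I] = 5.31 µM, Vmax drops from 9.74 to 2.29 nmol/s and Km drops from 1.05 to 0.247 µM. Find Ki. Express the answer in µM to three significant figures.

Uncompetitive: Vmax,app = Vmax/α (and Km,app = Km/α) with α = 1 + [I]/Ki.
α = Vmax/Vmax,app = 9.74/2.29 = 4.253.
Since α = 1 + [I]/Ki, [I]/Ki = 4.253 − 1 = 3.253 and Ki = 5.31/3.253 = 1.63 µM.

1.63 µM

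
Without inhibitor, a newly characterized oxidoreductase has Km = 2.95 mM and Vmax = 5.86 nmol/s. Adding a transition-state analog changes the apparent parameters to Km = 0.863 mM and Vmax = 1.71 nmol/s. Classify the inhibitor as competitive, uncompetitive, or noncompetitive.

Both Km and Vmax decrease by the same factor (~3.42-fold) — characteristic of uncompetitive inhibition.

uncompetitive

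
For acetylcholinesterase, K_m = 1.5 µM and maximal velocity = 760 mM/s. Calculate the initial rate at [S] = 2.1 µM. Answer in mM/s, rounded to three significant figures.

443 mM/s

[S]/(Km+[S]) = 2.1/3.600 = 0.5833, the fractional saturation.
v = 0.5833 × Vmax = 0.5833 × 760 = 443 mM/s.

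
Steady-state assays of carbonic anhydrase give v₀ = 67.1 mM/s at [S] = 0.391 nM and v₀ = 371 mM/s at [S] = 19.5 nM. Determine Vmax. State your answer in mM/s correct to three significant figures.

From v = Vmax[S]/(Km+[S]), each point gives Vmax = v(Km+[S])/[S].
Equating: 67.1(Km+0.391)/0.391 = 371(Km+19.5)/19.5.
171.6·Km + 67.1 = 19.03·Km + 371, so (171.6 − 19.03)·Km = 371 − 67.1.
Km = 303.9/152.6 = 1.99 nM; then Vmax = 67.1(1.99+0.391)/0.391 = 409 mM/s.

409 mM/s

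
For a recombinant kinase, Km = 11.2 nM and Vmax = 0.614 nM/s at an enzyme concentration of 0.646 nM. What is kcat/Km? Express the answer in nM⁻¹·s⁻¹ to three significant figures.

kcat = Vmax/[E]total = 0.614/0.646 = 0.950 s⁻¹.
kcat/Km = 0.950/11.2 = 0.0849 nM⁻¹·s⁻¹.

0.0849 nM⁻¹·s⁻¹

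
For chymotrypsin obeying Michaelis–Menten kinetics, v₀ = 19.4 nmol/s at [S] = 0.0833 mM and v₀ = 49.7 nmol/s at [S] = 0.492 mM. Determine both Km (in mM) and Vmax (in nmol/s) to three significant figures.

In reciprocal form, 1/v = (Km/Vmax)·(1/[S]) + 1/Vmax. The two points give (1/[S], 1/v) = (12.00, 0.05155) and (2.033, 0.02012).
Slope = (0.05155 − 0.02012)/(12.00 − 2.033) = 0.003151; intercept = 0.05155 − 0.003151×12.00 = 0.01372.
Vmax = 1/intercept = 72.9 nmol/s; Km = slope × Vmax = 0.003151 × 72.9 = 0.230 mM.

Km = 0.230 mM; Vmax = 72.9 nmol/s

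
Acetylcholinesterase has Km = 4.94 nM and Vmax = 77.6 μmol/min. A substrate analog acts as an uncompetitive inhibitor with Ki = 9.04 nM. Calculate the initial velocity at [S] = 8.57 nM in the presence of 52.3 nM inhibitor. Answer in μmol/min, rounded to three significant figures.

With α = 1 + [I]/Ki = 1 + 52.3/9.04 = 6.785, the uncompetitive rate law is v = (Vmax/α)·[S] / (Km/α + [S]).
v = (77.6/6.785)×8.57 / (4.94/6.785 + 8.57) = 98.01/9.298 = 10.5 μmol/min.

10.5 μmol/min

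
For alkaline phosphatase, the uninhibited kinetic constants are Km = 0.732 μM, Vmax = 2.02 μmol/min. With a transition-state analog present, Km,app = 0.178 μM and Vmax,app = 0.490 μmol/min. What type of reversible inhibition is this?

uncompetitive

Both Km and Vmax decrease by the same factor (~4.12-fold) — characteristic of uncompetitive inhibition.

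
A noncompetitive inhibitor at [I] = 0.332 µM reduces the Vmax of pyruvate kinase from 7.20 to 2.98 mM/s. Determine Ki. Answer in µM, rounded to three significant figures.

0.234 µM

Noncompetitive: Vmax,app = Vmax/α with α = 1 + [I]/Ki.
α = Vmax/Vmax,app = 7.20/2.98 = 2.416.
Since α = 1 + [I]/Ki, [I]/Ki = 2.416 − 1 = 1.416 and Ki = 0.332/1.416 = 0.234 µM.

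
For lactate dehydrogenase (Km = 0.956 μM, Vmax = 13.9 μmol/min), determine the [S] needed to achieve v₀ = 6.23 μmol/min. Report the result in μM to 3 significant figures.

Rearranging v = Vmax[S]/(Km+[S]) gives [S] = Km·v/(Vmax − v).
[S] = 0.956 × 6.23 / (13.9 − 6.23) = 5.956/7.670 = 0.777 μM.

0.777 μM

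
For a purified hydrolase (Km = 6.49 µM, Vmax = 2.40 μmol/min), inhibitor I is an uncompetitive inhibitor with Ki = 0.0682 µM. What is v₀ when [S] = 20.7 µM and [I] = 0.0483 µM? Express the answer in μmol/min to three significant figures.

1.19 μmol/min

With α = 1 + [I]/Ki = 1 + 0.0483/0.0682 = 1.708, the uncompetitive rate law is v = (Vmax/α)·[S] / (Km/α + [S]).
v = (2.40/1.708)×20.7 / (6.49/1.708 + 20.7) = 29.08/24.50 = 1.19 μmol/min.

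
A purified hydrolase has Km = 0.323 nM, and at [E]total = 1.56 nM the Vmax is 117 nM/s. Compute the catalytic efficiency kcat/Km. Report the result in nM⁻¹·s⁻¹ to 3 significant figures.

kcat = Vmax/[E]total = 117/1.56 = 75.0 s⁻¹.
kcat/Km = 75.0/0.323 = 232 nM⁻¹·s⁻¹.

232 nM⁻¹·s⁻¹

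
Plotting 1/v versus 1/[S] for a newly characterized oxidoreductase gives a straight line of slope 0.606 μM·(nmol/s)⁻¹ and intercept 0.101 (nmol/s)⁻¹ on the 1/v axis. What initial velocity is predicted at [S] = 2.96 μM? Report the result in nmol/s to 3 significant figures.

The y-intercept is 1/Vmax, so Vmax = 1/0.101 = 9.90 nmol/s.
The slope is Km/Vmax, so Km = 0.606 × 9.90 = 6.00 μM.
Then v = 9.90 × 2.96/(6.00 + 2.96) = 3.27 nmol/s.

3.27 nmol/s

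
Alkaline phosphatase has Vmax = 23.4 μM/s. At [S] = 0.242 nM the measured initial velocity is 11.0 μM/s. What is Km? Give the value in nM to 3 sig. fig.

0.273 nM

From v = Vmax[S]/(Km+[S]), Km = [S](Vmax − v)/v.
Km = 0.242 × (23.4 − 11.0) / 11.0 = 3.001/11.0 = 0.273 nM.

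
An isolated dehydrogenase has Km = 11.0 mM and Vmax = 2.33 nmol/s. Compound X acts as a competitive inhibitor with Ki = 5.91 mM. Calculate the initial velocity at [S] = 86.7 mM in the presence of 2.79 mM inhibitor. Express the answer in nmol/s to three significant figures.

With α = 1 + [I]/Ki = 1 + 2.79/5.91 = 1.472, the competitive rate law is v = Vmax[S] / (αKm + [S]).
v = 2.33×86.7 / (1.472×11.0 + 86.7) = 202.0/102.9 = 1.96 nmol/s.

1.96 nmol/s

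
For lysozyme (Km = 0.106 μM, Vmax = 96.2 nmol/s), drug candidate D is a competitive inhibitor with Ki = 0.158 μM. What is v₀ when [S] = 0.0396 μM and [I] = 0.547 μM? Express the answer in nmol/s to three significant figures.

7.43 nmol/s

With α = 1 + [I]/Ki = 1 + 0.547/0.158 = 4.462, the competitive rate law is v = Vmax[S] / (αKm + [S]).
v = 96.2×0.0396 / (4.462×0.106 + 0.0396) = 3.810/0.5126 = 7.43 nmol/s.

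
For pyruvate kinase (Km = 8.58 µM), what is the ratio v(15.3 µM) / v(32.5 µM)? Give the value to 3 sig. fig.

0.810

The fractional saturations are [S]/(Km+[S]) = 32.5/41.08 = 0.7911 and 15.3/23.88 = 0.6407.
v₂/v₁ is just their ratio: 0.6407/0.7911 = 0.810.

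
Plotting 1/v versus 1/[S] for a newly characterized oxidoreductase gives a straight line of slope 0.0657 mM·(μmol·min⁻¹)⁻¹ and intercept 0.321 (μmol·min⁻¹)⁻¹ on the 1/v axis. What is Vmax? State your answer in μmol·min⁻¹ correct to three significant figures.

The y-intercept of a Lineweaver–Burk plot equals 1/Vmax, so Vmax = 1/0.321 = 3.12 μmol·min⁻¹.

3.12 μmol·min⁻¹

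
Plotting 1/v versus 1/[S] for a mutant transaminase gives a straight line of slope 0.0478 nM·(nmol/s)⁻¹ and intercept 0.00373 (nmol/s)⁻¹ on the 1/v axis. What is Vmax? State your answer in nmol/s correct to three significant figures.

268 nmol/s

The y-intercept of a Lineweaver–Burk plot equals 1/Vmax, so Vmax = 1/0.00373 = 268 nmol/s.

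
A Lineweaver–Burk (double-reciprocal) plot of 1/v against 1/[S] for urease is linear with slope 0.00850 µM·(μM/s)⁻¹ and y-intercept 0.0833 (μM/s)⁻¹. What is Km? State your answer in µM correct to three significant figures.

0.102 µM

y-intercept = 1/Vmax ⇒ Vmax = 12.0 μM/s; slope = Km/Vmax ⇒ Km = slope × Vmax.
Km = 0.00850 × 12.0 = 0.102 µM.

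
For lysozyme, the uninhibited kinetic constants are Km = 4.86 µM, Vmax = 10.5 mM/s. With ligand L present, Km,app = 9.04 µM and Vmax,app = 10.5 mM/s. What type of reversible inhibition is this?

competitive

Km increases (4.86 → 9.04 µM) while Vmax is unchanged — the hallmark of competitive inhibition.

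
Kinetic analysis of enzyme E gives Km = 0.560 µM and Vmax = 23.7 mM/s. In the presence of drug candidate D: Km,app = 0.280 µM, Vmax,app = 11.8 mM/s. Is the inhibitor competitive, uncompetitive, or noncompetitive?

Both Km and Vmax decrease by the same factor (~2.00-fold) — characteristic of uncompetitive inhibition.

uncompetitive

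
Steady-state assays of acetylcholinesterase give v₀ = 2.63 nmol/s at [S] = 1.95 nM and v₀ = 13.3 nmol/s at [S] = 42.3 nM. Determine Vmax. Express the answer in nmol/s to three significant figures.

In reciprocal form, 1/v = (Km/Vmax)·(1/[S]) + 1/Vmax. The two points give (1/[S], 1/v) = (0.5128, 0.3802) and (0.02364, 0.07519).
Slope = (0.3802 − 0.07519)/(0.5128 − 0.02364) = 0.6236; intercept = 0.3802 − 0.6236×0.5128 = 0.06045.
Vmax = 1/intercept = 16.5 nmol/s; Km = slope × Vmax = 0.6236 × 16.5 = 10.3 nM.

16.5 nmol/s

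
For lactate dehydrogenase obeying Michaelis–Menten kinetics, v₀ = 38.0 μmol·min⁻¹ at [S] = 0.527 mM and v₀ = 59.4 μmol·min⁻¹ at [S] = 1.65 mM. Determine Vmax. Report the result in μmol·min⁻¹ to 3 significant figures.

In reciprocal form, 1/v = (Km/Vmax)·(1/[S]) + 1/Vmax. The two points give (1/[S], 1/v) = (1.898, 0.02632) and (0.6061, 0.01684).
Slope = (0.02632 − 0.01684)/(1.898 − 0.6061) = 0.007341; intercept = 0.02632 − 0.007341×1.898 = 0.01239.
Vmax = 1/intercept = 80.7 μmol·min⁻¹; Km = slope × Vmax = 0.007341 × 80.7 = 0.593 mM.

80.7 μmol·min⁻¹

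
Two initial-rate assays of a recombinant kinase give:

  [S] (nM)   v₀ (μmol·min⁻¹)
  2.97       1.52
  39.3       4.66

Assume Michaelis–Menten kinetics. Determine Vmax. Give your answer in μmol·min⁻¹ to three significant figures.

In reciprocal form, 1/v = (Km/Vmax)·(1/[S]) + 1/Vmax. The two points give (1/[S], 1/v) = (0.3367, 0.6579) and (0.02545, 0.2146).
Slope = (0.6579 − 0.2146)/(0.3367 − 0.02545) = 1.424; intercept = 0.6579 − 1.424×0.3367 = 0.1784.
Vmax = 1/intercept = 5.61 μmol·min⁻¹; Km = slope × Vmax = 1.424 × 5.61 = 7.99 nM.

5.61 μmol·min⁻¹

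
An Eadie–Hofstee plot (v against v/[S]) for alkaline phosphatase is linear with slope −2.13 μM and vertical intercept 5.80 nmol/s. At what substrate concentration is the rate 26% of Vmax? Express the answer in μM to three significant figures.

0.748 μM

The Eadie–Hofstee slope gives Km = 2.13 μM (slope = −Km).
v/Vmax = [S]/(Km+[S]) = 0.26 ⇒ [S] = Km·0.26/(1−0.26) = 2.13 × 0.3514 = 0.748 μM.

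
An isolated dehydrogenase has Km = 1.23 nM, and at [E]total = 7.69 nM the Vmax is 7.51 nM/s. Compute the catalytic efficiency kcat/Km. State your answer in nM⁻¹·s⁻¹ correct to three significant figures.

0.794 nM⁻¹·s⁻¹

kcat = Vmax/[E]total = 7.51/7.69 = 0.977 s⁻¹.
kcat/Km = 0.977/1.23 = 0.794 nM⁻¹·s⁻¹.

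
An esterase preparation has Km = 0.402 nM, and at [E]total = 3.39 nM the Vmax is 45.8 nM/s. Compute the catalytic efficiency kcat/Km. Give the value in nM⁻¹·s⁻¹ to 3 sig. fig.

33.6 nM⁻¹·s⁻¹

kcat = Vmax/[E]total = 45.8/3.39 = 13.5 s⁻¹.
kcat/Km = 13.5/0.402 = 33.6 nM⁻¹·s⁻¹.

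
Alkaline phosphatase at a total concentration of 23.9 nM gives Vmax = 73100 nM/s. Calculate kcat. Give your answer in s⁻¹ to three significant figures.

3060 s⁻¹

kcat = Vmax/[E]total = 73100 nM/s / 23.9 nM = 3060 s⁻¹.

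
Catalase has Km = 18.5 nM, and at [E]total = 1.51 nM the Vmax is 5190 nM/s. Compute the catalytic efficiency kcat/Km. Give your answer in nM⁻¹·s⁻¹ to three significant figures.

186 nM⁻¹·s⁻¹

kcat = Vmax/[E]total = 5190/1.51 = 3440 s⁻¹.
kcat/Km = 3440/18.5 = 186 nM⁻¹·s⁻¹.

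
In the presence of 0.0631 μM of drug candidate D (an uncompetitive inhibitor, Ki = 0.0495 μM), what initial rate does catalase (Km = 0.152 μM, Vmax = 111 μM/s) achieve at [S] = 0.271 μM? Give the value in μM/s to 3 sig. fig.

39.1 μM/s

α = 1 + [I]/Ki = 1 + 0.0631/0.0495 = 2.275.
For an uncompetitive inhibitor, both parameters are divided by α, giving Vmax/α and Km/α: Km,app = 0.0668 μM, Vmax,app = 48.8 μM/s.
v = Vmax,app·[S]/(Km,app + [S]) = 48.8 × 0.271/(0.0668 + 0.271) = 39.1 μM/s.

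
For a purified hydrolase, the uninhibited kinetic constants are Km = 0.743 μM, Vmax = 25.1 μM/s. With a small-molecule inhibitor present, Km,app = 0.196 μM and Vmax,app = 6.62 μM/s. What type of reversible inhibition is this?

Both Km and Vmax decrease by the same factor (~3.79-fold) — characteristic of uncompetitive inhibition.

uncompetitive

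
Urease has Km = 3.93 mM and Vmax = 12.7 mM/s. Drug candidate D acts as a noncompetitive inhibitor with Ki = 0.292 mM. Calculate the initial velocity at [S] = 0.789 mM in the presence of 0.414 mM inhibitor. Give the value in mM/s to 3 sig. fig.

0.878 mM/s

α = 1 + [I]/Ki = 1 + 0.414/0.292 = 2.418.
For a noncompetitive inhibitor, Vmax is reduced to Vmax/α while Km is unchanged: Km,app = 3.93 mM, Vmax,app = 5.25 mM/s.
v = Vmax,app·[S]/(Km,app + [S]) = 5.25 × 0.789/(3.93 + 0.789) = 0.878 mM/s.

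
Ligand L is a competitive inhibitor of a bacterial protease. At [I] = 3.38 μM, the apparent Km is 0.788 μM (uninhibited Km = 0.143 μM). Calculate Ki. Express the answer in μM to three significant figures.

Competitive: Km,app = α·Km with α = 1 + [I]/Ki.
α = Km,app/Km = 0.788/0.143 = 5.510.
Ki = [I]/(α − 1) = 3.38/4.510 = 0.749 μM.

0.749 μM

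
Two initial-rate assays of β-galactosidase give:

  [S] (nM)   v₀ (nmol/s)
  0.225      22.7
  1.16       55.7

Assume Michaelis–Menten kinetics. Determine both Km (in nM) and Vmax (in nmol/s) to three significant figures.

In reciprocal form, 1/v = (Km/Vmax)·(1/[S]) + 1/Vmax. The two points give (1/[S], 1/v) = (4.444, 0.04405) and (0.8621, 0.01795).
Slope = (0.04405 − 0.01795)/(4.444 − 0.8621) = 0.007286; intercept = 0.04405 − 0.007286×4.444 = 0.01167.
Vmax = 1/intercept = 85.7 nmol/s; Km = slope × Vmax = 0.007286 × 85.7 = 0.624 nM.

Km = 0.624 nM; Vmax = 85.7 nmol/s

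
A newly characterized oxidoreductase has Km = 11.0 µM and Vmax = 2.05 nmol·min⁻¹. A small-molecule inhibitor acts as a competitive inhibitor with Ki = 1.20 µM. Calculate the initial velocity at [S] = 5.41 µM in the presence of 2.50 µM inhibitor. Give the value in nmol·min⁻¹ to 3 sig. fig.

α = 1 + [I]/Ki = 1 + 2.50/1.20 = 3.083.
For a competitive inhibitor, Vmax is unchanged and the apparent Km becomes α·Km: Km,app = 33.9 µM, Vmax,app = 2.05 nmol·min⁻¹.
v = Vmax,app·[S]/(Km,app + [S]) = 2.05 × 5.41/(33.9 + 5.41) = 0.282 nmol·min⁻¹.

0.282 nmol·min⁻¹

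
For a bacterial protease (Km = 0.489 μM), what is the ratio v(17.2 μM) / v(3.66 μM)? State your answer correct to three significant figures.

1.10

The fractional saturations are [S]/(Km+[S]) = 3.66/4.149 = 0.8821 and 17.2/17.69 = 0.9724.
v₂/v₁ is just their ratio: 0.9724/0.8821 = 1.10.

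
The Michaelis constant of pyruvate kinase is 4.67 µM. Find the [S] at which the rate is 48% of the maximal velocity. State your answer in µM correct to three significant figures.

v/Vmax = [S]/(Km+[S]) = 0.48, so [S] = Km·0.48/(1 − 0.48) = 4.67 × 0.9231.
[S] = 4.31 µM.

4.31 µM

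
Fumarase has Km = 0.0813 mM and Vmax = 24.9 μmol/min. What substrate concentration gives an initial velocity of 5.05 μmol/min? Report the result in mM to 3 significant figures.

0.0207 mM

Rearranging v = Vmax[S]/(Km+[S]) gives [S] = Km·v/(Vmax − v).
[S] = 0.0813 × 5.05 / (24.9 − 5.05) = 0.4106/19.85 = 0.0207 mM.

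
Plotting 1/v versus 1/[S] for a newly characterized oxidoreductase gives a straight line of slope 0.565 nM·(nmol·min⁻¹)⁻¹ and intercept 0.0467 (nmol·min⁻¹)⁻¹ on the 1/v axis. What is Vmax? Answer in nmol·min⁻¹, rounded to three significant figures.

The y-intercept of a Lineweaver–Burk plot equals 1/Vmax, so Vmax = 1/0.0467 = 21.4 nmol·min⁻¹.

21.4 nmol·min⁻¹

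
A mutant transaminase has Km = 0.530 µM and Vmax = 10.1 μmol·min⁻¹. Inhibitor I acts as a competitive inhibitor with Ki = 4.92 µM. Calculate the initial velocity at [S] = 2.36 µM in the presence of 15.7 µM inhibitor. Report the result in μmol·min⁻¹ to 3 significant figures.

5.20 μmol·min⁻¹

α = 1 + [I]/Ki = 1 + 15.7/4.92 = 4.191.
For a competitive inhibitor, Vmax is unchanged and the apparent Km becomes α·Km: Km,app = 2.22 µM, Vmax,app = 10.1 μmol·min⁻¹.
v = Vmax,app·[S]/(Km,app + [S]) = 10.1 × 2.36/(2.22 + 2.36) = 5.20 μmol·min⁻¹.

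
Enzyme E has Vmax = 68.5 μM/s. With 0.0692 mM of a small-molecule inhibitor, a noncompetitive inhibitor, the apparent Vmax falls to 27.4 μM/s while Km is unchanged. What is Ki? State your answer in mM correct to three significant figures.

0.0461 mM

Noncompetitive: Vmax,app = Vmax/α with α = 1 + [I]/Ki.
α = Vmax/Vmax,app = 68.5/27.4 = 2.500.
Ki = [I]/(α − 1) = 0.0692/1.500 = 0.0461 mM.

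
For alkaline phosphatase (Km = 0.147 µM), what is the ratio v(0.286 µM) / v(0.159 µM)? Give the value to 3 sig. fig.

The fractional saturations are [S]/(Km+[S]) = 0.159/0.3060 = 0.5196 and 0.286/0.4330 = 0.6605.
v₂/v₁ is just their ratio: 0.6605/0.5196 = 1.27.

1.27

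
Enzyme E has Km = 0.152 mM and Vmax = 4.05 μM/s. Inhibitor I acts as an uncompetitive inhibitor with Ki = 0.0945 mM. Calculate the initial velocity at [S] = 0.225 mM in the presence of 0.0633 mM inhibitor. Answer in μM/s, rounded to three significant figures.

With α = 1 + [I]/Ki = 1 + 0.0633/0.0945 = 1.670, the uncompetitive rate law is v = (Vmax/α)·[S] / (Km/α + [S]).
v = (4.05/1.670)×0.225 / (0.152/1.670 + 0.225) = 0.5457/0.3160 = 1.73 μM/s.

1.73 μM/s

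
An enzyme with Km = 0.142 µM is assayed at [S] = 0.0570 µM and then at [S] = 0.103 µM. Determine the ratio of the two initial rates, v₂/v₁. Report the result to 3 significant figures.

The fractional saturations are [S]/(Km+[S]) = 0.0570/0.1990 = 0.2864 and 0.103/0.2450 = 0.4204.
v₂/v₁ is just their ratio: 0.4204/0.2864 = 1.47.

1.47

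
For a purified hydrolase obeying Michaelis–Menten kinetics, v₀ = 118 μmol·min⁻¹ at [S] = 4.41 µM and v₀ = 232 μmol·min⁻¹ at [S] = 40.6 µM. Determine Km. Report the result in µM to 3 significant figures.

In reciprocal form, 1/v = (Km/Vmax)·(1/[S]) + 1/Vmax. The two points give (1/[S], 1/v) = (0.2268, 0.008475) and (0.02463, 0.004310).
Slope = (0.008475 − 0.004310)/(0.2268 − 0.02463) = 0.02060; intercept = 0.008475 − 0.02060×0.2268 = 0.003803.
Vmax = 1/intercept = 263 μmol·min⁻¹; Km = slope × Vmax = 0.02060 × 263 = 5.42 µM.

5.42 µM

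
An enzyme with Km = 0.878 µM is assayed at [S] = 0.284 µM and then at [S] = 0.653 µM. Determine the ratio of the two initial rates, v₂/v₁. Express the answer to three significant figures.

1.75

The fractional saturations are [S]/(Km+[S]) = 0.284/1.162 = 0.2444 and 0.653/1.531 = 0.4265.
v₂/v₁ is just their ratio: 0.4265/0.2444 = 1.75.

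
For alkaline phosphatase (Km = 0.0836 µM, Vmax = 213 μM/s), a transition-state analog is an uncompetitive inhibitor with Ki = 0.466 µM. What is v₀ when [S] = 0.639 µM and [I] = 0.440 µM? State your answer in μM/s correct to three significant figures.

103 μM/s

α = 1 + [I]/Ki = 1 + 0.440/0.466 = 1.944.
For an uncompetitive inhibitor, both parameters are divided by α, giving Vmax/α and Km/α: Km,app = 0.0430 µM, Vmax,app = 110 μM/s.
v = Vmax,app·[S]/(Km,app + [S]) = 110 × 0.639/(0.0430 + 0.639) = 103 μM/s.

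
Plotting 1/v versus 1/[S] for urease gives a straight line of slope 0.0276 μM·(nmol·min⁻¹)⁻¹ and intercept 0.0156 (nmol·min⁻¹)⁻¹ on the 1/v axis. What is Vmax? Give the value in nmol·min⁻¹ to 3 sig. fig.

64.1 nmol·min⁻¹

The y-intercept of a Lineweaver–Burk plot equals 1/Vmax, so Vmax = 1/0.0156 = 64.1 nmol·min⁻¹.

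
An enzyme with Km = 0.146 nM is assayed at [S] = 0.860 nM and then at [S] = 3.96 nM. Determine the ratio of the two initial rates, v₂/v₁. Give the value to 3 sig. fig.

1.13

Since Vmax cancels, v₂/v₁ = [S]₂(Km+[S]₁) / [S]₁(Km+[S]₂).
= 3.96×(0.146+0.860) / (0.860×(0.146+3.96)) = 3.984/3.531 = 1.13.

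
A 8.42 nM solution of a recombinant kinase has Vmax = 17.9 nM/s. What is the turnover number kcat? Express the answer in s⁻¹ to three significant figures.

2.13 s⁻¹

kcat = Vmax/[E]total = 17.9 nM/s / 8.42 nM = 2.13 s⁻¹.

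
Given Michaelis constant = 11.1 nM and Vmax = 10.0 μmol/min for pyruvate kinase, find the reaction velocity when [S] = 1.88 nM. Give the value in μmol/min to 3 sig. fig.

[S]/(Km+[S]) = 1.88/12.98 = 0.1448, the fractional saturation.
v = 0.1448 × Vmax = 0.1448 × 10.0 = 1.45 μmol/min.

1.45 μmol/min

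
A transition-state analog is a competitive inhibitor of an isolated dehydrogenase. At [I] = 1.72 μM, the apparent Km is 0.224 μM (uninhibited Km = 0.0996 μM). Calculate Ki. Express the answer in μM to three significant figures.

1.38 μM

Competitive: Km,app = α·Km with α = 1 + [I]/Ki.
α = Km,app/Km = 0.224/0.0996 = 2.249.
Since α = 1 + [I]/Ki, [I]/Ki = 2.249 − 1 = 1.249 and Ki = 1.72/1.249 = 1.38 μM.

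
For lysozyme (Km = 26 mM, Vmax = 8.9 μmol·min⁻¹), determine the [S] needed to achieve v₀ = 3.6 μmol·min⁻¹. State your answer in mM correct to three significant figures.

Rearranging v = Vmax[S]/(Km+[S]) gives [S] = Km·v/(Vmax − v).
[S] = 26 × 3.6 / (8.9 − 3.6) = 93.60/5.300 = 17.7 mM.

17.7 mM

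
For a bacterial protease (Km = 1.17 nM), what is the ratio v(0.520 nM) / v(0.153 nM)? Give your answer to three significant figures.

Since Vmax cancels, v₂/v₁ = [S]₂(Km+[S]₁) / [S]₁(Km+[S]₂).
= 0.520×(1.17+0.153) / (0.153×(1.17+0.520)) = 0.6880/0.2586 = 2.66.

2.66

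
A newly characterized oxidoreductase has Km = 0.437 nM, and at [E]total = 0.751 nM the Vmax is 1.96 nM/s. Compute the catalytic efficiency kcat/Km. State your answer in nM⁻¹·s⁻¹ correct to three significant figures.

5.97 nM⁻¹·s⁻¹

kcat = Vmax/[E]total = 1.96/0.751 = 2.61 s⁻¹.
kcat/Km = 2.61/0.437 = 5.97 nM⁻¹·s⁻¹.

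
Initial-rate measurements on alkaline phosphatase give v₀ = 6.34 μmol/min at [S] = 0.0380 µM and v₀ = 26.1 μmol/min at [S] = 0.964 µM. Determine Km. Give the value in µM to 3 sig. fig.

From v = Vmax[S]/(Km+[S]), each point gives Vmax = v(Km+[S])/[S].
Equating: 6.34(Km+0.0380)/0.0380 = 26.1(Km+0.964)/0.964.
166.8·Km + 6.34 = 27.07·Km + 26.1, so (166.8 − 27.07)·Km = 26.1 − 6.34.
Km = 19.76/139.8 = 0.141 µM; then Vmax = 6.34(0.141+0.0380)/0.0380 = 29.9 μmol/min.

0.141 µM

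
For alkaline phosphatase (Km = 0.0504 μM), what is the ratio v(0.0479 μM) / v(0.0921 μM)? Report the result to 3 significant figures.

0.754

The fractional saturations are [S]/(Km+[S]) = 0.0921/0.1425 = 0.6463 and 0.0479/0.09830 = 0.4873.
v₂/v₁ is just their ratio: 0.4873/0.6463 = 0.754.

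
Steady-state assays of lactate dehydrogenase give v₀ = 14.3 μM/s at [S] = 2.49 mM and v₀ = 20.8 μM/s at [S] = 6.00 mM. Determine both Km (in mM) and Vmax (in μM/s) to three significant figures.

From v = Vmax[S]/(Km+[S]), each point gives Vmax = v(Km+[S])/[S].
Equating: 14.3(Km+2.49)/2.49 = 20.8(Km+6.00)/6.00.
5.743·Km + 14.3 = 3.467·Km + 20.8, so (5.743 − 3.467)·Km = 20.8 − 14.3.
Km = 6.500/2.276 = 2.86 mM; then Vmax = 14.3(2.86+2.49)/2.49 = 30.7 μM/s.

Km = 2.86 mM; Vmax = 30.7 μM/s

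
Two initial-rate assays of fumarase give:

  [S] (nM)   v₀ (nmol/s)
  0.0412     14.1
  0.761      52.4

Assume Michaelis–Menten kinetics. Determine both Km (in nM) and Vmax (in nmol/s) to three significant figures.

From v = Vmax[S]/(Km+[S]), each point gives Vmax = v(Km+[S])/[S].
Equating: 14.1(Km+0.0412)/0.0412 = 52.4(Km+0.761)/0.761.
342.2·Km + 14.1 = 68.86·Km + 52.4, so (342.2 − 68.86)·Km = 52.4 − 14.1.
Km = 38.30/273.4 = 0.140 nM; then Vmax = 14.1(0.140+0.0412)/0.0412 = 62.0 nmol/s.

Km = 0.140 nM; Vmax = 62.0 nmol/s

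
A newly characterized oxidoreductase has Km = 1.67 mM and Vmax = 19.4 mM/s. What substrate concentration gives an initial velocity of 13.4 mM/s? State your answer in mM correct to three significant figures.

The required fractional saturation is v/Vmax = 13.4/19.4 = 0.6907.
Then [S]/(Km+[S]) = 0.6907 ⇒ [S] = 1.67 × 0.6907/(1 − 0.6907) = 3.73 mM.

3.73 mM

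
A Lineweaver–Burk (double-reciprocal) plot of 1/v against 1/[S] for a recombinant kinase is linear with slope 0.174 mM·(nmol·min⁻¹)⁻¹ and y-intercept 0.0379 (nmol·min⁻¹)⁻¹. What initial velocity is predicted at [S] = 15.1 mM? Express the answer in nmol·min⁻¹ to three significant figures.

The y-intercept is 1/Vmax, so Vmax = 1/0.0379 = 26.4 nmol·min⁻¹.
The slope is Km/Vmax, so Km = 0.174 × 26.4 = 4.59 mM.
Then v = 26.4 × 15.1/(4.59 + 15.1) = 20.2 nmol·min⁻¹.

20.2 nmol·min⁻¹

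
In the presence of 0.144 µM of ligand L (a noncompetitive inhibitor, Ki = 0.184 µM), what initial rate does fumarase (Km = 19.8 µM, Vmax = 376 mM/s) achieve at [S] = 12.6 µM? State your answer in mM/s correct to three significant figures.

With α = 1 + [I]/Ki = 1 + 0.144/0.184 = 1.783, the noncompetitive rate law is v = (Vmax/α)·[S] / (Km + [S]).
v = (376/1.783)×12.6 / (19.8 + 12.6) = 2658/32.40 = 82.0 mM/s.

82.0 mM/s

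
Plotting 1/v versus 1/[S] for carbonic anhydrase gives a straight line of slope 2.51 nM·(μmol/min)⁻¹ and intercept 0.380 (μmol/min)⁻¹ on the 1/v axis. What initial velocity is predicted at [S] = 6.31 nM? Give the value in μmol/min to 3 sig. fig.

The y-intercept is 1/Vmax, so Vmax = 1/0.380 = 2.63 μmol/min.
The slope is Km/Vmax, so Km = 2.51 × 2.63 = 6.61 nM.
Then v = 2.63 × 6.31/(6.61 + 6.31) = 1.29 μmol/min.

1.29 μmol/min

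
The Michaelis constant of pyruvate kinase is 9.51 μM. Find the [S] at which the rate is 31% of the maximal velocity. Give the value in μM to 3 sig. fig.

v/Vmax = [S]/(Km+[S]) = 0.31, so [S] = Km·0.31/(1 − 0.31) = 9.51 × 0.4493.
[S] = 4.27 μM.

4.27 μM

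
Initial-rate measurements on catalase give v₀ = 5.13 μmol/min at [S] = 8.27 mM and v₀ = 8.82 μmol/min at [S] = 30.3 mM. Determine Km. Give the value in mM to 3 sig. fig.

From v = Vmax[S]/(Km+[S]), each point gives Vmax = v(Km+[S])/[S].
Equating: 5.13(Km+8.27)/8.27 = 8.82(Km+30.3)/30.3.
0.6203·Km + 5.13 = 0.2911·Km + 8.82, so (0.6203 − 0.2911)·Km = 8.82 − 5.13.
Km = 3.690/0.3292 = 11.2 mM; then Vmax = 5.13(11.2+8.27)/8.27 = 12.1 μmol/min.

11.2 mM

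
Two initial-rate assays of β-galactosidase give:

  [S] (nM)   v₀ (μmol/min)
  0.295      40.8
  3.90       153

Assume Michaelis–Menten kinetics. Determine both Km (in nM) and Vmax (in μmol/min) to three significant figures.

Km = 1.13 nM; Vmax = 197 μmol/min

From v = Vmax[S]/(Km+[S]), each point gives Vmax = v(Km+[S])/[S].
Equating: 40.8(Km+0.295)/0.295 = 153(Km+3.90)/3.90.
138.3·Km + 40.8 = 39.23·Km + 153, so (138.3 − 39.23)·Km = 153 − 40.8.
Km = 112.2/99.07 = 1.13 nM; then Vmax = 40.8(1.13+0.295)/0.295 = 197 μmol/min.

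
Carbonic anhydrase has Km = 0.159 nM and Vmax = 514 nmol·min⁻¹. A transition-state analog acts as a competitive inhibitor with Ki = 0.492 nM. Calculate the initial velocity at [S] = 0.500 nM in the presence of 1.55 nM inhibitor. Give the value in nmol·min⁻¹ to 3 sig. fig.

α = 1 + [I]/Ki = 1 + 1.55/0.492 = 4.150.
For a competitive inhibitor, Vmax is unchanged and the apparent Km becomes α·Km: Km,app = 0.660 nM, Vmax,app = 514 nmol·min⁻¹.
v = Vmax,app·[S]/(Km,app + [S]) = 514 × 0.500/(0.660 + 0.500) = 222 nmol·min⁻¹.

222 nmol·min⁻¹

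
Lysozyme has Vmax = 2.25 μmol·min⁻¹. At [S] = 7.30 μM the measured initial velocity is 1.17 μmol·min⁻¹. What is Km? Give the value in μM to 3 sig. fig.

6.74 μM

From v = Vmax[S]/(Km+[S]), Km = [S](Vmax − v)/v.
Km = 7.30 × (2.25 − 1.17) / 1.17 = 7.884/1.17 = 6.74 μM.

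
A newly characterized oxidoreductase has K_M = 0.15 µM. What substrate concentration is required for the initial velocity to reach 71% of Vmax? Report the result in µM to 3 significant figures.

v/Vmax = [S]/(Km+[S]) = 0.71, so [S] = Km·0.71/(1 − 0.71) = 0.15 × 2.448.
[S] = 0.367 µM.

0.367 µM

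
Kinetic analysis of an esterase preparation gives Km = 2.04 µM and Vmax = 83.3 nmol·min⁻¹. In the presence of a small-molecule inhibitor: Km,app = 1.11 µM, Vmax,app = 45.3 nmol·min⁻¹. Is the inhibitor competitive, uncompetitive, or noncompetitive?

Both Km and Vmax decrease by the same factor (~1.84-fold) — characteristic of uncompetitive inhibition.

uncompetitive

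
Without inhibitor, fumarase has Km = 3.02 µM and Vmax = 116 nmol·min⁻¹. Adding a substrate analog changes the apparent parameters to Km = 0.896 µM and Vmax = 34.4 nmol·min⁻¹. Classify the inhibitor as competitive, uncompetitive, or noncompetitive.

uncompetitive

Both Km and Vmax decrease by the same factor (~3.37-fold) — characteristic of uncompetitive inhibition.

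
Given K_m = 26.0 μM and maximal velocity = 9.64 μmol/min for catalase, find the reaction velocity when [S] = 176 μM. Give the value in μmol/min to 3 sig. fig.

8.40 μmol/min

[S]/(Km+[S]) = 176/202.0 = 0.8713, the fractional saturation.
v = 0.8713 × Vmax = 0.8713 × 9.64 = 8.40 μmol/min.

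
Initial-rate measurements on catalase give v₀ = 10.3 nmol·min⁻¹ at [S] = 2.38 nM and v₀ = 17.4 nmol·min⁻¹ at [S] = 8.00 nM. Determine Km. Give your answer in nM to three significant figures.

In reciprocal form, 1/v = (Km/Vmax)·(1/[S]) + 1/Vmax. The two points give (1/[S], 1/v) = (0.4202, 0.09709) and (0.1250, 0.05747).
Slope = (0.09709 − 0.05747)/(0.4202 − 0.1250) = 0.1342; intercept = 0.09709 − 0.1342×0.4202 = 0.04069.
Vmax = 1/intercept = 24.6 nmol·min⁻¹; Km = slope × Vmax = 0.1342 × 24.6 = 3.30 nM.

3.30 nM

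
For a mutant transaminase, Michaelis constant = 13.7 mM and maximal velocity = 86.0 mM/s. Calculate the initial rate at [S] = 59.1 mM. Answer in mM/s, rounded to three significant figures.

69.8 mM/s

v = Vmax·[S]/(Km + [S]) = 86.0 × 59.1 / (13.7 + 59.1)
  = 5083 / 72.80 = 69.8 mM/s.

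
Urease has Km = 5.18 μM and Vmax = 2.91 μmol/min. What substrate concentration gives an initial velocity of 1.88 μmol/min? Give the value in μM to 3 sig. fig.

9.45 μM

Rearranging v = Vmax[S]/(Km+[S]) gives [S] = Km·v/(Vmax − v).
[S] = 5.18 × 1.88 / (2.91 − 1.88) = 9.738/1.030 = 9.45 μM.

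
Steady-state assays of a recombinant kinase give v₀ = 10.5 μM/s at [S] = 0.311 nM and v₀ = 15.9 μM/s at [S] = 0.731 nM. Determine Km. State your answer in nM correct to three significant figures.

In reciprocal form, 1/v = (Km/Vmax)·(1/[S]) + 1/Vmax. The two points give (1/[S], 1/v) = (3.215, 0.09524) and (1.368, 0.06289).
Slope = (0.09524 − 0.06289)/(3.215 − 1.368) = 0.01751; intercept = 0.09524 − 0.01751×3.215 = 0.03894.
Vmax = 1/intercept = 25.7 μM/s; Km = slope × Vmax = 0.01751 × 25.7 = 0.450 nM.

0.450 nM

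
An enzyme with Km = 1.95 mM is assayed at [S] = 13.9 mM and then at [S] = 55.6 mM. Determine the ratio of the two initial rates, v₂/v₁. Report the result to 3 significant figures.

The fractional saturations are [S]/(Km+[S]) = 13.9/15.85 = 0.8770 and 55.6/57.55 = 0.9661.
v₂/v₁ is just their ratio: 0.9661/0.8770 = 1.10.

1.10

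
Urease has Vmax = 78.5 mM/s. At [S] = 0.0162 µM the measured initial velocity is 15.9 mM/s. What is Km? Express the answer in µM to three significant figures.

0.0638 µM

v/Vmax = 15.9/78.5 = 0.2025 = [S]/(Km+[S]).
So Km + [S] = [S]/0.2025 = 0.07998 µM, giving Km = 0.07998 − 0.0162 = 0.0638 µM.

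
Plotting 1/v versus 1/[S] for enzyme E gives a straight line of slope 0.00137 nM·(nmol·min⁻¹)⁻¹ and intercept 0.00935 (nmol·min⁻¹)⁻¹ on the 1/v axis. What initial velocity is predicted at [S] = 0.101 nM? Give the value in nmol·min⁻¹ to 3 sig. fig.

43.6 nmol·min⁻¹

The y-intercept is 1/Vmax, so Vmax = 1/0.00935 = 107 nmol·min⁻¹.
The slope is Km/Vmax, so Km = 0.00137 × 107 = 0.147 nM.
Then v = 107 × 0.101/(0.147 + 0.101) = 43.6 nmol·min⁻¹.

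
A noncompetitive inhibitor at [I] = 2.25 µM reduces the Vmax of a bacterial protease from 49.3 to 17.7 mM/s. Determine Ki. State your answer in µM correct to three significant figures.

1.26 µM

Noncompetitive: Vmax,app = Vmax/α with α = 1 + [I]/Ki.
α = Vmax/Vmax,app = 49.3/17.7 = 2.785.
Ki = [I]/(α − 1) = 2.25/1.785 = 1.26 µM.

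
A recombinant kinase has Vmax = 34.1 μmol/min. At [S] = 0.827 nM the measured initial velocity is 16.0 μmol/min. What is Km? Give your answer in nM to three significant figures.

0.936 nM

From v = Vmax[S]/(Km+[S]), Km = [S](Vmax − v)/v.
Km = 0.827 × (34.1 − 16.0) / 16.0 = 14.97/16.0 = 0.936 nM.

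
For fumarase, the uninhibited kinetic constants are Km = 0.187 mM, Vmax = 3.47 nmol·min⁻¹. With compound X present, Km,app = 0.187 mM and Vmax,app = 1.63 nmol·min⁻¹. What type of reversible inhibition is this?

noncompetitive

Vmax decreases (3.47 → 1.63 nmol·min⁻¹) while Km is unchanged — pure noncompetitive inhibition.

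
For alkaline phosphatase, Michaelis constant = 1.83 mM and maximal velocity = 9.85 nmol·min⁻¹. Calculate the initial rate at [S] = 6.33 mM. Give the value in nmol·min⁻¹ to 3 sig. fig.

v = Vmax·[S]/(Km + [S]) = 9.85 × 6.33 / (1.83 + 6.33)
  = 62.35 / 8.160 = 7.64 nmol·min⁻¹.

7.64 nmol·min⁻¹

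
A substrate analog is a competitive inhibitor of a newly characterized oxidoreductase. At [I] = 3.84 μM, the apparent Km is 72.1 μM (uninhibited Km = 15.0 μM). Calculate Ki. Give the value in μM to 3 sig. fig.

Competitive: Km,app = α·Km with α = 1 + [I]/Ki.
α = Km,app/Km = 72.1/15.0 = 4.807.
Since α = 1 + [I]/Ki, [I]/Ki = 4.807 − 1 = 3.807 and Ki = 3.84/3.807 = 1.01 μM.

1.01 μM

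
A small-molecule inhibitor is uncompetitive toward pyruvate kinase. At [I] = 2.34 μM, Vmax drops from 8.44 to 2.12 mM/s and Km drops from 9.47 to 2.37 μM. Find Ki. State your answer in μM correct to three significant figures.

Uncompetitive: Vmax,app = Vmax/α (and Km,app = Km/α) with α = 1 + [I]/Ki.
α = Vmax/Vmax,app = 8.44/2.12 = 3.981.
Since α = 1 + [I]/Ki, [I]/Ki = 3.981 − 1 = 2.981 and Ki = 2.34/2.981 = 0.785 μM.

0.785 μM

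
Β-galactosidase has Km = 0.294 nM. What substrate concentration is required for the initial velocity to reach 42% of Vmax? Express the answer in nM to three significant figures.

v/Vmax = [S]/(Km+[S]) = 0.42, so [S] = Km·0.42/(1 − 0.42) = 0.294 × 0.7241.
[S] = 0.213 nM.

0.213 nM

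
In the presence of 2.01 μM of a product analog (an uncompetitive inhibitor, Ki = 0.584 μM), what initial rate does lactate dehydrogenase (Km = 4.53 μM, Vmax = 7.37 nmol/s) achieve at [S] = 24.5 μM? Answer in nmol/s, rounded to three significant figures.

1.59 nmol/s

α = 1 + [I]/Ki = 1 + 2.01/0.584 = 4.442.
For an uncompetitive inhibitor, both parameters are divided by α, giving Vmax/α and Km/α: Km,app = 1.02 μM, Vmax,app = 1.66 nmol/s.
v = Vmax,app·[S]/(Km,app + [S]) = 1.66 × 24.5/(1.02 + 24.5) = 1.59 nmol/s.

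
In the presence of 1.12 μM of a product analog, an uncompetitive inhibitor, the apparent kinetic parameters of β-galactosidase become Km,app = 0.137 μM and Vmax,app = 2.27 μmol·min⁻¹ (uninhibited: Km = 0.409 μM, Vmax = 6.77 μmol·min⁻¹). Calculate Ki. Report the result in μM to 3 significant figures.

0.565 μM

Uncompetitive: Vmax,app = Vmax/α (and Km,app = Km/α) with α = 1 + [I]/Ki.
α = Vmax/Vmax,app = 6.77/2.27 = 2.982.
Since α = 1 + [I]/Ki, [I]/Ki = 2.982 − 1 = 1.982 and Ki = 1.12/1.982 = 0.565 μM.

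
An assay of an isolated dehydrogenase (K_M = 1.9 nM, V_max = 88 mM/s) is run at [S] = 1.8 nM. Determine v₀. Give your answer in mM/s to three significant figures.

v = Vmax·[S]/(Km + [S]) = 88 × 1.8 / (1.9 + 1.8)
  = 158.4 / 3.700 = 42.8 mM/s.

42.8 mM/s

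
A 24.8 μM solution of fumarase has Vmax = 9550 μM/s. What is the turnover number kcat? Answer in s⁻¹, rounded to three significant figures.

385 s⁻¹

kcat = Vmax/[E]total = 9550 μM/s / 24.8 μM = 385 s⁻¹.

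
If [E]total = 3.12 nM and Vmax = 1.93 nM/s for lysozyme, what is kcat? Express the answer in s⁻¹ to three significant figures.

kcat = Vmax/[E]total = 1.93 nM/s / 3.12 nM = 0.619 s⁻¹.

0.619 s⁻¹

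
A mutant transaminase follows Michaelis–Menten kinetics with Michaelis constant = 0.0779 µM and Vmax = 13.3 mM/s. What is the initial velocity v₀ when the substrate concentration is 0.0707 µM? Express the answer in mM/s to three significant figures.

[S]/(Km+[S]) = 0.0707/0.1486 = 0.4758, the fractional saturation.
v = 0.4758 × Vmax = 0.4758 × 13.3 = 6.33 mM/s.

6.33 mM/s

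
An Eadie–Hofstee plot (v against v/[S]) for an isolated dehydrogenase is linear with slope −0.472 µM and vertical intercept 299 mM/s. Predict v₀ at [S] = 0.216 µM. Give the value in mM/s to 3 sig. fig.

93.9 mM/s

In the Eadie–Hofstee form v = Vmax − Km·(v/[S]), the slope is −Km and the intercept is Vmax, so Km = 0.472 µM and Vmax = 299 mM/s.
v = 299 × 0.216/(0.472 + 0.216) = 93.9 mM/s.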